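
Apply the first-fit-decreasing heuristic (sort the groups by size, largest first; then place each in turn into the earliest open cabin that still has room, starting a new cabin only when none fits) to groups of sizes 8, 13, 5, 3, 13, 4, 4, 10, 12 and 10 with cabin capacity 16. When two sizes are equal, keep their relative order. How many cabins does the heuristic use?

6

Sorted descending: 13, 13, 12, 10, 10, 8, 5, 4, 4, 3.
  13 → cabin 1 (new)  [load 13/16]
  13 → cabin 2 (new)  [load 13/16]
  12 → cabin 3 (new)  [load 12/16]
  10 → cabin 4 (new)  [load 10/16]
  10 → cabin 5 (new)  [load 10/16]
  8 → cabin 6 (new)  [load 8/16]
  5 → cabin 4  [load 15/16]
  4 → cabin 3  [load 16/16]
  4 → cabin 5  [load 14/16]
  3 → cabin 1  [load 16/16]
6 cabins opened.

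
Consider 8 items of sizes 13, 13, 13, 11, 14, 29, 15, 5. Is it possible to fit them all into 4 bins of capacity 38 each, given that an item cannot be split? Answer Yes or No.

Yes

A valid assignment using 4 bins:
  bin 1: 29 + 5 = 34
  bin 2: 15 + 14 = 29
  bin 3: 13 + 13 + 11 = 37
  bin 4: 13 = 13
Every load is within 38, so 4 bins suffice.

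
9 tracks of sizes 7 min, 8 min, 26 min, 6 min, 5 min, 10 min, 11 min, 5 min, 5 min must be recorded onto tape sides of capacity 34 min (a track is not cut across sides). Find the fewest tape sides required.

Total = 26 + 11 + 10 + 8 + 7 + 6 + 5 + 5 + 5 = 83 min.
Lower bound: ⌈83/34⌉ = 3 tape sides.
A packing using 3 tape sides:
  side 1: 26 + 8 = 34
  side 2: 11 + 10 + 7 + 6 = 34
  side 3: 5 + 5 + 5 = 15
This matches the lower bound, so 3 is optimal.

3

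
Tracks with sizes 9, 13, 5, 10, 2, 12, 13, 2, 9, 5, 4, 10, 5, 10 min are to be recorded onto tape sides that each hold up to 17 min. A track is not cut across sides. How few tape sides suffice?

8

Total = 13 + 13 + 12 + 10 + 10 + 10 + 9 + 9 + 5 + 5 + 5 + 4 + 2 + 2 = 109 min.
Lower bound: ⌈109/17⌉ = 7 tape sides.
Also, 8 tracks each exceed 17/2 min, and no two of those can share a side, so at least 8 tape sides are needed.
A packing using 8 tape sides:
  side 1: 13 + 4 = 17
  side 2: 13 + 2 + 2 = 17
  side 3: 12 + 5 = 17
  side 4: 10 + 5 = 15
  side 5: 10 + 5 = 15
  side 6: 10 = 10
  side 7: 9 = 9
  side 8: 9 = 9
This matches the lower bound, so 8 is optimal.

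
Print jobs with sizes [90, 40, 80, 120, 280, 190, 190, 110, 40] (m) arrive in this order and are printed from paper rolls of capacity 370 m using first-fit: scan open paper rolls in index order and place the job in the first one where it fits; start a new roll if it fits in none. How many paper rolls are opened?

  90 → roll 1 (new)  [load 90/370]
  40 → roll 1  [load 130/370]
  80 → roll 1  [load 210/370]
  120 → roll 1  [load 330/370]
  280 → roll 2 (new)  [load 280/370]
  190 → roll 3 (new)  [load 190/370]
  190 → roll 4 (new)  [load 190/370]
  110 → roll 3  [load 300/370]
  40 → roll 1  [load 370/370]
4 paper rolls opened.

4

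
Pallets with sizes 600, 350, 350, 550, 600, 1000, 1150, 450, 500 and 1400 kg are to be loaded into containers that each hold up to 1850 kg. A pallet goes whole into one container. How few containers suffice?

4

Total = 1400 + 1150 + 1000 + 600 + 600 + 550 + 500 + 450 + 350 + 350 = 6950 kg.
Lower bound: ⌈6950/1850⌉ = 4 containers.
A packing using 4 containers:
  container 1: 1400 + 450 = 1850
  container 2: 1150 + 600 = 1750
  container 3: 1000 + 600 = 1600
  container 4: 550 + 500 + 350 + 350 = 1750
This matches the lower bound, so 4 is optimal.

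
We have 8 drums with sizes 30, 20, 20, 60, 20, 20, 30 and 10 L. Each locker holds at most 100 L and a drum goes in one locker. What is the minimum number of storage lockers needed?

3

Total = 60 + 30 + 30 + 20 + 20 + 20 + 20 + 10 = 210 L.
Lower bound: ⌈210/100⌉ = 3 storage lockers.
A packing using 3 storage lockers:
  locker 1: 60 + 30 + 10 = 100
  locker 2: 30 + 20 + 20 + 20 = 90
  locker 3: 20 = 20
This matches the lower bound, so 3 is optimal.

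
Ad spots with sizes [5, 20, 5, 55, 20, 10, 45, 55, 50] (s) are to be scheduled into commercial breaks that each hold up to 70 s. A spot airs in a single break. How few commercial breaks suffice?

4

Total = 55 + 55 + 50 + 45 + 20 + 20 + 10 + 5 + 5 = 265 s.
Lower bound: ⌈265/70⌉ = 4 commercial breaks.
A packing using 4 commercial breaks:
  break 1: 55 + 10 + 5 = 70
  break 2: 55 + 5 = 60
  break 3: 50 + 20 = 70
  break 4: 45 + 20 = 65
This matches the lower bound, so 4 is optimal.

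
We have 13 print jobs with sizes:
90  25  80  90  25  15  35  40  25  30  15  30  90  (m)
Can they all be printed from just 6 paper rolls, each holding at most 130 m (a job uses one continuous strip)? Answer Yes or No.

A valid assignment using 5 paper rolls:
  roll 1: 90 + 40 = 130
  roll 2: 90 + 35 = 125
  roll 3: 90 + 30 = 120
  roll 4: 80 + 30 + 15 = 125
  roll 5: 25 + 25 + 25 + 15 = 90
That uses only 5 ≤ 6, so 6 paper rolls are enough.

Yes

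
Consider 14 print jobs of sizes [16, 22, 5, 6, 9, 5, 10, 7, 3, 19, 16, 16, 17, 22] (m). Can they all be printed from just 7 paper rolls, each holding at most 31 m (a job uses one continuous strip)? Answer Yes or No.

Yes

A valid assignment using 7 paper rolls:
  roll 1: 22 + 9 = 31
  roll 2: 22 + 7 = 29
  roll 3: 19 + 10 = 29
  roll 4: 17 + 6 + 5 + 3 = 31
  roll 5: 16 + 5 = 21
  roll 6: 16 = 16
  roll 7: 16 = 16
Every load is within 31 m, so 7 paper rolls suffice.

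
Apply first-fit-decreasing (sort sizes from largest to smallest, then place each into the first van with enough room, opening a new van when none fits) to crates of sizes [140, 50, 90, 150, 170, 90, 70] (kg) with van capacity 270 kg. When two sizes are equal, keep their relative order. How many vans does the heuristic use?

Sorted descending: 170, 150, 140, 90, 90, 70, 50.
  170 → van 1 (new)  [load 170/270]
  150 → van 2 (new)  [load 150/270]
  140 → van 3 (new)  [load 140/270]
  90 → van 1  [load 260/270]
  90 → van 2  [load 240/270]
  70 → van 3  [load 210/270]
  50 → van 3  [load 260/270]
3 vans opened.

3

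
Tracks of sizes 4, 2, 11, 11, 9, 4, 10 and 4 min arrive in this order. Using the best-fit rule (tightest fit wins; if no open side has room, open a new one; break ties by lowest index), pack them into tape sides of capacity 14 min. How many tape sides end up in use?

  4 → side 1 (new)  [load 4/14]
  2 → side 1  [load 6/14]
  11 → side 2 (new)  [load 11/14]
  11 → side 3 (new)  [load 11/14]
  9 → side 4 (new)  [load 9/14]
  4 → side 4  [load 13/14]
  10 → side 5 (new)  [load 10/14]
  4 → side 5  [load 14/14]
5 tape sides opened.

5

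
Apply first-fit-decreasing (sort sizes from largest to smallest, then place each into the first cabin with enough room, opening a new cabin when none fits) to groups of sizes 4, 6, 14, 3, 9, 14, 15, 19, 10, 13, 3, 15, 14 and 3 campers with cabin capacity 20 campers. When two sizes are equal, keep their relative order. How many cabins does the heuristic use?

Sorted descending: 19, 15, 15, 14, 14, 14, 13, 10, 9, 6, 4, 3, 3, 3.
  19 → cabin 1 (new)  [load 19/20]
  15 → cabin 2 (new)  [load 15/20]
  15 → cabin 3 (new)  [load 15/20]
  14 → cabin 4 (new)  [load 14/20]
  14 → cabin 5 (new)  [load 14/20]
  14 → cabin 6 (new)  [load 14/20]
  13 → cabin 7 (new)  [load 13/20]
  10 → cabin 8 (new)  [load 10/20]
  9 → cabin 8  [load 19/20]
  6 → cabin 4  [load 20/20]
  4 → cabin 2  [load 19/20]
  3 → cabin 3  [load 18/20]
  3 → cabin 5  [load 17/20]
  3 → cabin 5  [load 20/20]
8 cabins opened.

8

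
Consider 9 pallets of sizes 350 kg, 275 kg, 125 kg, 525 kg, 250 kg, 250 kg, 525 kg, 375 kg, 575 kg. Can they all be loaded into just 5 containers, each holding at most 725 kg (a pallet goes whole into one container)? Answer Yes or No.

No

Total = 3250 kg; ⌈3250/725⌉ = 5.
The bound of 5 does not rule out 5, but exhaustive search shows no assignment into 5 containers of capacity 725 kg exists — the minimum is 6.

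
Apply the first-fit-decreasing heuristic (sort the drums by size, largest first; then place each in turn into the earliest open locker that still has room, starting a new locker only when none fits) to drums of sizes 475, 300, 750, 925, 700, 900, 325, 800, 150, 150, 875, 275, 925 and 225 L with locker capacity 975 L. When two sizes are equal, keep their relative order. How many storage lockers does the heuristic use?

Sorted descending: 925, 925, 900, 875, 800, 750, 700, 475, 325, 300, 275, 225, 150, 150.
  925 → locker 1 (new)  [load 925/975]
  925 → locker 2 (new)  [load 925/975]
  900 → locker 3 (new)  [load 900/975]
  875 → locker 4 (new)  [load 875/975]
  800 → locker 5 (new)  [load 800/975]
  750 → locker 6 (new)  [load 750/975]
  700 → locker 7 (new)  [load 700/975]
  475 → locker 8 (new)  [load 475/975]
  325 → locker 8  [load 800/975]
  300 → locker 9 (new)  [load 300/975]
  275 → locker 7  [load 975/975]
  225 → locker 6  [load 975/975]
  150 → locker 5  [load 950/975]
  150 → locker 8  [load 950/975]
9 storage lockers opened.

9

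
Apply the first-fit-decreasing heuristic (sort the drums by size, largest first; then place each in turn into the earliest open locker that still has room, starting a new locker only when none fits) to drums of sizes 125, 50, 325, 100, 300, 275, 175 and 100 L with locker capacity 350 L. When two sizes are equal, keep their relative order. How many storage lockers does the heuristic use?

5

Sorted descending: 325, 300, 275, 175, 125, 100, 100, 50.
  325 → locker 1 (new)  [load 325/350]
  300 → locker 2 (new)  [load 300/350]
  275 → locker 3 (new)  [load 275/350]
  175 → locker 4 (new)  [load 175/350]
  125 → locker 4  [load 300/350]
  100 → locker 5 (new)  [load 100/350]
  100 → locker 5  [load 200/350]
  50 → locker 2  [load 350/350]
5 storage lockers opened.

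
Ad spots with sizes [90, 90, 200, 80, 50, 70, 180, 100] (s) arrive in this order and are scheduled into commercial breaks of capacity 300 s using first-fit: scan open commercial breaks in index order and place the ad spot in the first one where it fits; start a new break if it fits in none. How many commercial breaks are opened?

4

  90 → break 1 (new)  [load 90/300]
  90 → break 1  [load 180/300]
  200 → break 2 (new)  [load 200/300]
  80 → break 1  [load 260/300]
  50 → break 2  [load 250/300]
  70 → break 3 (new)  [load 70/300]
  180 → break 3  [load 250/300]
  100 → break 4 (new)  [load 100/300]
4 commercial breaks opened.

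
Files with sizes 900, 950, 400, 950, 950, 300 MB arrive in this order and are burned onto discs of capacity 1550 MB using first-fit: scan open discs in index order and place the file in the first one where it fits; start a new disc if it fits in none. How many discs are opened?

  900 → disc 1 (new)  [load 900/1550]
  950 → disc 2 (new)  [load 950/1550]
  400 → disc 1  [load 1300/1550]
  950 → disc 3 (new)  [load 950/1550]
  950 → disc 4 (new)  [load 950/1550]
  300 → disc 2  [load 1250/1550]
4 discs opened.

4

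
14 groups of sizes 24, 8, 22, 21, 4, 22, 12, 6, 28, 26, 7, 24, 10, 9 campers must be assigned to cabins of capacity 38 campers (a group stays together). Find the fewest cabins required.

7

Total = 28 + 26 + 24 + 24 + 22 + 22 + 21 + 12 + 10 + 9 + 8 + 7 + 6 + 4 = 223 campers.
Lower bound: ⌈223/38⌉ = 6 cabins.
Also, 7 groups each exceed 19 campers, and no two of those can share a cabin, so at least 7 cabins are needed.
A packing using 7 cabins:
  cabin 1: 28 + 10 = 38
  cabin 2: 26 + 12 = 38
  cabin 3: 24 + 9 + 4 = 37
  cabin 4: 24 + 8 + 6 = 38
  cabin 5: 22 + 7 = 29
  cabin 6: 22 = 22
  cabin 7: 21 = 21
This matches the lower bound, so 7 is optimal.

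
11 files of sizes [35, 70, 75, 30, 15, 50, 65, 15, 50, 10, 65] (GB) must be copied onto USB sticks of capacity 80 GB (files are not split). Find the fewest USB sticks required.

Total = 75 + 70 + 65 + 65 + 50 + 50 + 35 + 30 + 15 + 15 + 10 = 480 GB.
Lower bound: ⌈480/80⌉ = 6 USB sticks.
A packing using 7 USB sticks:
  USB stick 1: 75 = 75
  USB stick 2: 70 + 10 = 80
  USB stick 3: 65 + 15 = 80
  USB stick 4: 65 + 15 = 80
  USB stick 5: 50 + 30 = 80
  USB stick 6: 50 = 50
  USB stick 7: 35 = 35
No arrangement into 6 USB sticks stays within capacity, so 7 is optimal.

7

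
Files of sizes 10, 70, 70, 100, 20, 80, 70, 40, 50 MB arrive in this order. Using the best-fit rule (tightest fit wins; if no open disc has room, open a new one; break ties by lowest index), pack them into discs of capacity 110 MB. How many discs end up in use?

  10 → disc 1 (new)  [load 10/110]
  70 → disc 1  [load 80/110]
  70 → disc 2 (new)  [load 70/110]
  100 → disc 3 (new)  [load 100/110]
  20 → disc 1  [load 100/110]
  80 → disc 4 (new)  [load 80/110]
  70 → disc 5 (new)  [load 70/110]
  40 → disc 2  [load 110/110]
  50 → disc 6 (new)  [load 50/110]
6 discs opened.

6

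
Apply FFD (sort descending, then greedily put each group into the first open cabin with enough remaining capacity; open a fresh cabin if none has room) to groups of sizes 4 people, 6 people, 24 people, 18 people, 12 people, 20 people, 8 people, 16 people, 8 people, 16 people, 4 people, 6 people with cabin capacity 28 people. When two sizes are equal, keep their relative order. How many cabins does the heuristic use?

Sorted descending: 24, 20, 18, 16, 16, 12, 8, 8, 6, 6, 4, 4.
  24 → cabin 1 (new)  [load 24/28]
  20 → cabin 2 (new)  [load 20/28]
  18 → cabin 3 (new)  [load 18/28]
  16 → cabin 4 (new)  [load 16/28]
  16 → cabin 5 (new)  [load 16/28]
  12 → cabin 4  [load 28/28]
  8 → cabin 2  [load 28/28]
  8 → cabin 3  [load 26/28]
  6 → cabin 5  [load 22/28]
  6 → cabin 5  [load 28/28]
  4 → cabin 1  [load 28/28]
  4 → cabin 6 (new)  [load 4/28]
6 cabins opened.

6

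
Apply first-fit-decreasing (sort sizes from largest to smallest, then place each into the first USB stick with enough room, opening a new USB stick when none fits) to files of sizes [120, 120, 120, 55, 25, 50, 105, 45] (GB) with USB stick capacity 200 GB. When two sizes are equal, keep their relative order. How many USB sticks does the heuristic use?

Sorted descending: 120, 120, 120, 105, 55, 50, 45, 25.
  120 → USB stick 1 (new)  [load 120/200]
  120 → USB stick 2 (new)  [load 120/200]
  120 → USB stick 3 (new)  [load 120/200]
  105 → USB stick 4 (new)  [load 105/200]
  55 → USB stick 1  [load 175/200]
  50 → USB stick 2  [load 170/200]
  45 → USB stick 3  [load 165/200]
  25 → USB stick 1  [load 200/200]
4 USB sticks opened.

4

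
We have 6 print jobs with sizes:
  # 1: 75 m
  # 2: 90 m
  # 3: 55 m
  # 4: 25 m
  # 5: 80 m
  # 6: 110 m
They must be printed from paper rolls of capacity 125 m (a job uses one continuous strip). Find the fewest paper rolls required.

5

Total = 110 + 90 + 80 + 75 + 55 + 25 = 435 m.
Lower bound: ⌈435/125⌉ = 4 paper rolls.
A packing using 5 paper rolls:
  roll 1: 110 = 110
  roll 2: 90 + 25 = 115
  roll 3: 80 = 80
  roll 4: 75 = 75
  roll 5: 55 = 55
No arrangement into 4 paper rolls stays within capacity, so 5 is optimal.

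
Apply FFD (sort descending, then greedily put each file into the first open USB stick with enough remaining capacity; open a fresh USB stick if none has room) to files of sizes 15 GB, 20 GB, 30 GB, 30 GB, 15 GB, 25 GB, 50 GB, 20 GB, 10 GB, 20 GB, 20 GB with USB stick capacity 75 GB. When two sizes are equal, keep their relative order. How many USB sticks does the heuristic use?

Sorted descending: 50, 30, 30, 25, 20, 20, 20, 20, 15, 15, 10.
  50 → USB stick 1 (new)  [load 50/75]
  30 → USB stick 2 (new)  [load 30/75]
  30 → USB stick 2  [load 60/75]
  25 → USB stick 1  [load 75/75]
  20 → USB stick 3 (new)  [load 20/75]
  20 → USB stick 3  [load 40/75]
  20 → USB stick 3  [load 60/75]
  20 → USB stick 4 (new)  [load 20/75]
  15 → USB stick 2  [load 75/75]
  15 → USB stick 3  [load 75/75]
  10 → USB stick 4  [load 30/75]
4 USB sticks opened.

4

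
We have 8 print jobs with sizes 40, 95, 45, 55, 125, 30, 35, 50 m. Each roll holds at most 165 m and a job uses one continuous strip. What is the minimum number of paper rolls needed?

3

Total = 125 + 95 + 55 + 50 + 45 + 40 + 35 + 30 = 475 m.
Lower bound: ⌈475/165⌉ = 3 paper rolls.
A packing using 3 paper rolls:
  roll 1: 125 + 40 = 165
  roll 2: 95 + 55 = 150
  roll 3: 50 + 45 + 35 + 30 = 160
This matches the lower bound, so 3 is optimal.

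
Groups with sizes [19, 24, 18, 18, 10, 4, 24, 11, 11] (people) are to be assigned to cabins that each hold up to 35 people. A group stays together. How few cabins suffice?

Total = 24 + 24 + 19 + 18 + 18 + 11 + 11 + 10 + 4 = 139 people.
Lower bound: ⌈139/35⌉ = 4 cabins.
Also, 5 groups each exceed 35/2 people, and no two of those can share a cabin, so at least 5 cabins are needed.
A packing using 5 cabins:
  cabin 1: 24 + 11 = 35
  cabin 2: 24 + 11 = 35
  cabin 3: 19 + 10 + 4 = 33
  cabin 4: 18 = 18
  cabin 5: 18 = 18
This matches the lower bound, so 5 is optimal.

5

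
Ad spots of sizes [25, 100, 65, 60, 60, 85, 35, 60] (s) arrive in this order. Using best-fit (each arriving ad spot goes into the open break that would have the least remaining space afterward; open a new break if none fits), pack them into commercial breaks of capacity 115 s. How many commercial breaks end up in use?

6

  25 → break 1 (new)  [load 25/115]
  100 → break 2 (new)  [load 100/115]
  65 → break 1  [load 90/115]
  60 → break 3 (new)  [load 60/115]
  60 → break 4 (new)  [load 60/115]
  85 → break 5 (new)  [load 85/115]
  35 → break 3  [load 95/115]
  60 → break 6 (new)  [load 60/115]
6 commercial breaks opened.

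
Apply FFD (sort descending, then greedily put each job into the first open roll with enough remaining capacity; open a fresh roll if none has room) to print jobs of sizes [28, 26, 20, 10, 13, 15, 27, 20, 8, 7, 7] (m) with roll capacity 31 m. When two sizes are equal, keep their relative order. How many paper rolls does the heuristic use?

7

Sorted descending: 28, 27, 26, 20, 20, 15, 13, 10, 8, 7, 7.
  28 → roll 1 (new)  [load 28/31]
  27 → roll 2 (new)  [load 27/31]
  26 → roll 3 (new)  [load 26/31]
  20 → roll 4 (new)  [load 20/31]
  20 → roll 5 (new)  [load 20/31]
  15 → roll 6 (new)  [load 15/31]
  13 → roll 6  [load 28/31]
  10 → roll 4  [load 30/31]
  8 → roll 5  [load 28/31]
  7 → roll 7 (new)  [load 7/31]
  7 → roll 7  [load 14/31]
7 paper rolls opened.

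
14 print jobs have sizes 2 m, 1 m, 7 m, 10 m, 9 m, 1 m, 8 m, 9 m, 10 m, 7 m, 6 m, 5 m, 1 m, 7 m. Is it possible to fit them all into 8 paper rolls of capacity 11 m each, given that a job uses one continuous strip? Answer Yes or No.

Total = 83 m; ⌈83/11⌉ = 8.
9 print jobs each exceed half the capacity and cannot share a roll, forcing at least 9 paper rolls.
At least 9 paper rolls are required, but only 8 are allowed.

No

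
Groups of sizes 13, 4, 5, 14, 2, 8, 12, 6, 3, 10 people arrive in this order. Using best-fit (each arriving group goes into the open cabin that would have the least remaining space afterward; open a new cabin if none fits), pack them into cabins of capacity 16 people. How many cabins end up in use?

  13 → cabin 1 (new)  [load 13/16]
  4 → cabin 2 (new)  [load 4/16]
  5 → cabin 2  [load 9/16]
  14 → cabin 3 (new)  [load 14/16]
  2 → cabin 3  [load 16/16]
  8 → cabin 4 (new)  [load 8/16]
  12 → cabin 5 (new)  [load 12/16]
  6 → cabin 2  [load 15/16]
  3 → cabin 1  [load 16/16]
  10 → cabin 6 (new)  [load 10/16]
6 cabins opened.

6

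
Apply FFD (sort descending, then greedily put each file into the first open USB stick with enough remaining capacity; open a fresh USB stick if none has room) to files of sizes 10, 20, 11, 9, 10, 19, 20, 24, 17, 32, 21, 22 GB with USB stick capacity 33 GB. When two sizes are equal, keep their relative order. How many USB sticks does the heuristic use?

Sorted descending: 32, 24, 22, 21, 20, 20, 19, 17, 11, 10, 10, 9.
  32 → USB stick 1 (new)  [load 32/33]
  24 → USB stick 2 (new)  [load 24/33]
  22 → USB stick 3 (new)  [load 22/33]
  21 → USB stick 4 (new)  [load 21/33]
  20 → USB stick 5 (new)  [load 20/33]
  20 → USB stick 6 (new)  [load 20/33]
  19 → USB stick 7 (new)  [load 19/33]
  17 → USB stick 8 (new)  [load 17/33]
  11 → USB stick 3  [load 33/33]
  10 → USB stick 4  [load 31/33]
  10 → USB stick 5  [load 30/33]
  9 → USB stick 2  [load 33/33]
8 USB sticks opened.

8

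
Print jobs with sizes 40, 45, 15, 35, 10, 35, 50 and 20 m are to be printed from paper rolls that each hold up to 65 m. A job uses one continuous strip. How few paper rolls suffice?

Total = 50 + 45 + 40 + 35 + 35 + 20 + 15 + 10 = 250 m.
Lower bound: ⌈250/65⌉ = 4 paper rolls.
Also, 5 print jobs each exceed 65/2 m, and no two of those can share a roll, so at least 5 paper rolls are needed.
A packing using 5 paper rolls:
  roll 1: 50 + 15 = 65
  roll 2: 45 + 20 = 65
  roll 3: 40 + 10 = 50
  roll 4: 35 = 35
  roll 5: 35 = 35
This matches the lower bound, so 5 is optimal.

5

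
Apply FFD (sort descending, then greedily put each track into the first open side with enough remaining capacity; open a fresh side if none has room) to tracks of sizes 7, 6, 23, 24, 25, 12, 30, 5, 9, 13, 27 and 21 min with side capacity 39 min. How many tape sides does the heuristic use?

6

Sorted descending: 30, 27, 25, 24, 23, 21, 13, 12, 9, 7, 6, 5.
  30 → side 1 (new)  [load 30/39]
  27 → side 2 (new)  [load 27/39]
  25 → side 3 (new)  [load 25/39]
  24 → side 4 (new)  [load 24/39]
  23 → side 5 (new)  [load 23/39]
  21 → side 6 (new)  [load 21/39]
  13 → side 3  [load 38/39]
  12 → side 2  [load 39/39]
  9 → side 1  [load 39/39]
  7 → side 4  [load 31/39]
  6 → side 4  [load 37/39]
  5 → side 5  [load 28/39]
6 tape sides opened.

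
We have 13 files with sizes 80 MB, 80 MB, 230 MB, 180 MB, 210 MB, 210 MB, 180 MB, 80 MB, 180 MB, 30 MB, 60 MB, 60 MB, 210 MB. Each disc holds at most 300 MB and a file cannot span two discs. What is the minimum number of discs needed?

Total = 230 + 210 + 210 + 210 + 180 + 180 + 180 + 80 + 80 + 80 + 60 + 60 + 30 = 1790 MB.
Lower bound: ⌈1790/300⌉ = 6 discs.
Also, 7 files each exceed 150 MB, and no two of those can share a disc, so at least 7 discs are needed.
A packing using 7 discs:
  disc 1: 230 + 60 = 290
  disc 2: 210 + 80 = 290
  disc 3: 210 + 80 = 290
  disc 4: 210 + 80 = 290
  disc 5: 180 + 60 + 30 = 270
  disc 6: 180 = 180
  disc 7: 180 = 180
This matches the lower bound, so 7 is optimal.

7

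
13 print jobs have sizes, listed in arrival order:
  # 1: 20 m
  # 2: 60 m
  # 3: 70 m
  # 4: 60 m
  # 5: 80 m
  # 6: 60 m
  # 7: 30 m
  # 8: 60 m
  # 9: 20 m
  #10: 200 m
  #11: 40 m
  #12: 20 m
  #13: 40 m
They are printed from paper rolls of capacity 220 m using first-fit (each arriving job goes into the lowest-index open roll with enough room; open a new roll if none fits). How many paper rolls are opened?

4

  20 → roll 1 (new)  [load 20/220]
  60 → roll 1  [load 80/220]
  70 → roll 1  [load 150/220]
  60 → roll 1  [load 210/220]
  80 → roll 2 (new)  [load 80/220]
  60 → roll 2  [load 140/220]
  30 → roll 2  [load 170/220]
  60 → roll 3 (new)  [load 60/220]
  20 → roll 2  [load 190/220]
  200 → roll 4 (new)  [load 200/220]
  40 → roll 3  [load 100/220]
  20 → roll 2  [load 210/220]
  40 → roll 3  [load 140/220]
4 paper rolls opened.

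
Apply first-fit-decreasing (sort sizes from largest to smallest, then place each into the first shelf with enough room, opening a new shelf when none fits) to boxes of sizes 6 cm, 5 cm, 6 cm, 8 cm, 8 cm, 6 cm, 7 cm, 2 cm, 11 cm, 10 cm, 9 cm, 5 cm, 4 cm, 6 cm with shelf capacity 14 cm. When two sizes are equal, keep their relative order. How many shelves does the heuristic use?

7

Sorted descending: 11, 10, 9, 8, 8, 7, 6, 6, 6, 6, 5, 5, 4, 2.
  11 → shelf 1 (new)  [load 11/14]
  10 → shelf 2 (new)  [load 10/14]
  9 → shelf 3 (new)  [load 9/14]
  8 → shelf 4 (new)  [load 8/14]
  8 → shelf 5 (new)  [load 8/14]
  7 → shelf 6 (new)  [load 7/14]
  6 → shelf 4  [load 14/14]
  6 → shelf 5  [load 14/14]
  6 → shelf 6  [load 13/14]
  6 → shelf 7 (new)  [load 6/14]
  5 → shelf 3  [load 14/14]
  5 → shelf 7  [load 11/14]
  4 → shelf 2  [load 14/14]
  2 → shelf 1  [load 13/14]
7 shelves opened.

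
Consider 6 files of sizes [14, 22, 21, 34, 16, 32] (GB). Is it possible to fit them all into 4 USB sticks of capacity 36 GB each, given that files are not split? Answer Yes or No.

Total = 139 GB; ⌈139/36⌉ = 4.
The bound of 4 does not rule out 4, but exhaustive search shows no assignment into 4 USB sticks of capacity 36 GB exists — the minimum is 5.

No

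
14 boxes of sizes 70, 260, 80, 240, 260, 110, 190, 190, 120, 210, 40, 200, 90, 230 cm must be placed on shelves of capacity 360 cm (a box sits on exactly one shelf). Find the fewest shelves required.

Total = 260 + 260 + 240 + 230 + 210 + 200 + 190 + 190 + 120 + 110 + 90 + 80 + 70 + 40 = 2290 cm.
Lower bound: ⌈2290/360⌉ = 7 shelves.
Also, 8 boxes each exceed 180 cm, and no two of those can share a shelf, so at least 8 shelves are needed.
A packing using 8 shelves:
  shelf 1: 260 + 90 = 350
  shelf 2: 260 + 80 = 340
  shelf 3: 240 + 120 = 360
  shelf 4: 230 + 110 = 340
  shelf 5: 210 + 70 + 40 = 320
  shelf 6: 200 = 200
  shelf 7: 190 = 190
  shelf 8: 190 = 190
This matches the lower bound, so 8 is optimal.

8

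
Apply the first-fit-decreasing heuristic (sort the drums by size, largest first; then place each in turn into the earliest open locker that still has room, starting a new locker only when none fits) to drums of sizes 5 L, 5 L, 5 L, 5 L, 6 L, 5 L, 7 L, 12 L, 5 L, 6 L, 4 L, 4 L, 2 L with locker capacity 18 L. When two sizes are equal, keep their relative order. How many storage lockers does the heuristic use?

Sorted descending: 12, 7, 6, 6, 5, 5, 5, 5, 5, 5, 4, 4, 2.
  12 → locker 1 (new)  [load 12/18]
  7 → locker 2 (new)  [load 7/18]
  6 → locker 1  [load 18/18]
  6 → locker 2  [load 13/18]
  5 → locker 2  [load 18/18]
  5 → locker 3 (new)  [load 5/18]
  5 → locker 3  [load 10/18]
  5 → locker 3  [load 15/18]
  5 → locker 4 (new)  [load 5/18]
  5 → locker 4  [load 10/18]
  4 → locker 4  [load 14/18]
  4 → locker 4  [load 18/18]
  2 → locker 3  [load 17/18]
4 storage lockers opened.

4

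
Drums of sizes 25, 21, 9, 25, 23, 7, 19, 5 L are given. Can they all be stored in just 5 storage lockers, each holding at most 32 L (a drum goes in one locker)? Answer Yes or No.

A valid assignment using 5 storage lockers:
  locker 1: 25 + 7 = 32
  locker 2: 25 + 5 = 30
  locker 3: 23 + 9 = 32
  locker 4: 21 = 21
  locker 5: 19 = 19
Every load is within 32 L, so 5 storage lockers suffice.

Yes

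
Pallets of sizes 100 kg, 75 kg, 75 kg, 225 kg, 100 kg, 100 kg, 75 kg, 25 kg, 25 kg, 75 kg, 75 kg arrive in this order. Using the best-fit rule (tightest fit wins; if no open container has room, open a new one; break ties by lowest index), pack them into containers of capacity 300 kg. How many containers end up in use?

  100 → container 1 (new)  [load 100/300]
  75 → container 1  [load 175/300]
  75 → container 1  [load 250/300]
  225 → container 2 (new)  [load 225/300]
  100 → container 3 (new)  [load 100/300]
  100 → container 3  [load 200/300]
  75 → container 2  [load 300/300]
  25 → container 1  [load 275/300]
  25 → container 1  [load 300/300]
  75 → container 3  [load 275/300]
  75 → container 4 (new)  [load 75/300]
4 containers opened.

4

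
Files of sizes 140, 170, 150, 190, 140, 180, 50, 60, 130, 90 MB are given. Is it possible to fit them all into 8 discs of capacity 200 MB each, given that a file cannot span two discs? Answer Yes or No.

A valid assignment using 8 discs:
  disc 1: 190 = 190
  disc 2: 180 = 180
  disc 3: 170 = 170
  disc 4: 150 + 50 = 200
  disc 5: 140 + 60 = 200
  disc 6: 140 = 140
  disc 7: 130 = 130
  disc 8: 90 = 90
Every load is within 200 MB, so 8 discs suffice.

Yes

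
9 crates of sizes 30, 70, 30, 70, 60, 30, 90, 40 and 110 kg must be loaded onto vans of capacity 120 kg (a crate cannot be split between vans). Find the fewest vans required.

5

Total = 110 + 90 + 70 + 70 + 60 + 40 + 30 + 30 + 30 = 530 kg.
Lower bound: ⌈530/120⌉ = 5 vans.
A packing using 5 vans:
  van 1: 110 = 110
  van 2: 90 + 30 = 120
  van 3: 70 + 40 = 110
  van 4: 70 + 30 = 100
  van 5: 60 + 30 = 90
This matches the lower bound, so 5 is optimal.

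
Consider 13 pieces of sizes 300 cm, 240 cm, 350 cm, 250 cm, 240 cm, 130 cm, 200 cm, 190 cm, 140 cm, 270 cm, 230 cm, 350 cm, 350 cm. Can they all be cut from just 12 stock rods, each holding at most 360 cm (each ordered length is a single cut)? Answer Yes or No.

A valid assignment using 11 stock rods:
  stock rod 1: 350 = 350
  stock rod 2: 350 = 350
  stock rod 3: 350 = 350
  stock rod 4: 300 = 300
  stock rod 5: 270 = 270
  stock rod 6: 250 = 250
  stock rod 7: 240 = 240
  stock rod 8: 240 = 240
  stock rod 9: 230 + 130 = 360
  stock rod 10: 200 + 140 = 340
  stock rod 11: 190 = 190
That uses only 11 ≤ 12, so 12 stock rods are enough.

Yes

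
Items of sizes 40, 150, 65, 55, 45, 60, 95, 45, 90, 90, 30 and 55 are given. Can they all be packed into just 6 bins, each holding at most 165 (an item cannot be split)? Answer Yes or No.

Yes

A valid assignment using 6 bins:
  bin 1: 150 = 150
  bin 2: 95 + 65 = 160
  bin 3: 90 + 60 = 150
  bin 4: 90 + 55 = 145
  bin 5: 55 + 45 + 45 = 145
  bin 6: 40 + 30 = 70
Every load is within 165, so 6 bins suffice.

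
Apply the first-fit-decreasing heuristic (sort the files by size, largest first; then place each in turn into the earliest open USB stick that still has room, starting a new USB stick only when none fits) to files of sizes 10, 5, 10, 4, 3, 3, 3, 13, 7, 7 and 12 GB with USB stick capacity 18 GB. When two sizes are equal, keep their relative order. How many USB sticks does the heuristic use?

5

Sorted descending: 13, 12, 10, 10, 7, 7, 5, 4, 3, 3, 3.
  13 → USB stick 1 (new)  [load 13/18]
  12 → USB stick 2 (new)  [load 12/18]
  10 → USB stick 3 (new)  [load 10/18]
  10 → USB stick 4 (new)  [load 10/18]
  7 → USB stick 3  [load 17/18]
  7 → USB stick 4  [load 17/18]
  5 → USB stick 1  [load 18/18]
  4 → USB stick 2  [load 16/18]
  3 → USB stick 5 (new)  [load 3/18]
  3 → USB stick 5  [load 6/18]
  3 → USB stick 5  [load 9/18]
5 USB sticks opened.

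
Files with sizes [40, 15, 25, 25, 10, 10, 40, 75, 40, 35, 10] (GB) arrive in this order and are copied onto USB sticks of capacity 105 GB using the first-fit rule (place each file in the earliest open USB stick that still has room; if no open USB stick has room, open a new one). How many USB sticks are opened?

  40 → USB stick 1 (new)  [load 40/105]
  15 → USB stick 1  [load 55/105]
  25 → USB stick 1  [load 80/105]
  25 → USB stick 1  [load 105/105]
  10 → USB stick 2 (new)  [load 10/105]
  10 → USB stick 2  [load 20/105]
  40 → USB stick 2  [load 60/105]
  75 → USB stick 3 (new)  [load 75/105]
  40 → USB stick 2  [load 100/105]
  35 → USB stick 4 (new)  [load 35/105]
  10 → USB stick 3  [load 85/105]
4 USB sticks opened.

4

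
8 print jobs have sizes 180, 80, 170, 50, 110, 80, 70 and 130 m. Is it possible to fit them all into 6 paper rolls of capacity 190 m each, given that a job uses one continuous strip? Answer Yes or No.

A valid assignment using 5 paper rolls:
  roll 1: 180 = 180
  roll 2: 170 = 170
  roll 3: 130 + 50 = 180
  roll 4: 110 + 80 = 190
  roll 5: 80 + 70 = 150
That uses only 5 ≤ 6, so 6 paper rolls are enough.

Yes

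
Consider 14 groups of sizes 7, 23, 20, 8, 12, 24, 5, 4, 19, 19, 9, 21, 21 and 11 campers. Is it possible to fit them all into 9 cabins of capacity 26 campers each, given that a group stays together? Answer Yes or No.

Yes

A valid assignment using 9 cabins:
  cabin 1: 24 = 24
  cabin 2: 23 = 23
  cabin 3: 21 + 5 = 26
  cabin 4: 21 + 4 = 25
  cabin 5: 20 = 20
  cabin 6: 19 + 7 = 26
  cabin 7: 19 = 19
  cabin 8: 12 + 11 = 23
  cabin 9: 9 + 8 = 17
Every load is within 26 campers, so 9 cabins suffice.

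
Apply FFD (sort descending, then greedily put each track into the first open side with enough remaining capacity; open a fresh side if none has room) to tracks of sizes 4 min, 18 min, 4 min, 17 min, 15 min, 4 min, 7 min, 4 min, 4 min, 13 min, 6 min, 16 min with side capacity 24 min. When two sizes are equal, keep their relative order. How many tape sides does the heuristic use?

5

Sorted descending: 18, 17, 16, 15, 13, 7, 6, 4, 4, 4, 4, 4.
  18 → side 1 (new)  [load 18/24]
  17 → side 2 (new)  [load 17/24]
  16 → side 3 (new)  [load 16/24]
  15 → side 4 (new)  [load 15/24]
  13 → side 5 (new)  [load 13/24]
  7 → side 2  [load 24/24]
  6 → side 1  [load 24/24]
  4 → side 3  [load 20/24]
  4 → side 3  [load 24/24]
  4 → side 4  [load 19/24]
  4 → side 4  [load 23/24]
  4 → side 5  [load 17/24]
5 tape sides opened.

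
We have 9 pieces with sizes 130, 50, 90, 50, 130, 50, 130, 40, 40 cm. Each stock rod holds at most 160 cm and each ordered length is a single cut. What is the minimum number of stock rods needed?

Total = 130 + 130 + 130 + 90 + 50 + 50 + 50 + 40 + 40 = 710 cm.
Lower bound: ⌈710/160⌉ = 5 stock rods.
A packing using 6 stock rods:
  stock rod 1: 130 = 130
  stock rod 2: 130 = 130
  stock rod 3: 130 = 130
  stock rod 4: 90 + 50 = 140
  stock rod 5: 50 + 50 + 40 = 140
  stock rod 6: 40 = 40
No arrangement into 5 stock rods stays within capacity, so 6 is optimal.

6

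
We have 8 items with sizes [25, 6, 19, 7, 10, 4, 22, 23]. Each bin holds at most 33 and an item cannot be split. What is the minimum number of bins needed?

Total = 25 + 23 + 22 + 19 + 10 + 7 + 6 + 4 = 116.
Lower bound: ⌈116/33⌉ = 4 bins.
A packing using 4 bins:
  bin 1: 25 + 7 = 32
  bin 2: 23 + 10 = 33
  bin 3: 22 + 6 + 4 = 32
  bin 4: 19 = 19
This matches the lower bound, so 4 is optimal.

4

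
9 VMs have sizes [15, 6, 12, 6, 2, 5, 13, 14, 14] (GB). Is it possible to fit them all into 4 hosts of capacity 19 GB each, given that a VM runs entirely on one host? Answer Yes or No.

No

Total = 87 GB; ⌈87/19⌉ = 5.
At least 5 hosts are required, but only 4 are allowed.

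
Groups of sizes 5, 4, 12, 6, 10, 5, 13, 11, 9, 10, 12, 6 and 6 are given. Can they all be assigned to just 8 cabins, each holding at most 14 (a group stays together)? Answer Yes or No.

No

Total = 109; ⌈109/14⌉ = 8.
The bound of 8 does not rule out 8, but exhaustive search shows no assignment into 8 cabins of capacity 14 exists — the minimum is 9.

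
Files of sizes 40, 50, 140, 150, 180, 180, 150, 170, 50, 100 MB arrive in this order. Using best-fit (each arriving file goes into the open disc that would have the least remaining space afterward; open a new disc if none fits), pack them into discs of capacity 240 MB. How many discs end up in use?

  40 → disc 1 (new)  [load 40/240]
  50 → disc 1  [load 90/240]
  140 → disc 1  [load 230/240]
  150 → disc 2 (new)  [load 150/240]
  180 → disc 3 (new)  [load 180/240]
  180 → disc 4 (new)  [load 180/240]
  150 → disc 5 (new)  [load 150/240]
  170 → disc 6 (new)  [load 170/240]
  50 → disc 3  [load 230/240]
  100 → disc 7 (new)  [load 100/240]
7 discs opened.

7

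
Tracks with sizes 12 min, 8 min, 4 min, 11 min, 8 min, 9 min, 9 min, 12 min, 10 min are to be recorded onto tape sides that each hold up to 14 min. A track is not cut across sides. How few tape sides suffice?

8

Total = 12 + 12 + 11 + 10 + 9 + 9 + 8 + 8 + 4 = 83 min.
Lower bound: ⌈83/14⌉ = 6 tape sides.
Also, 8 tracks each exceed 7 min, and no two of those can share a side, so at least 8 tape sides are needed.
A packing using 8 tape sides:
  side 1: 12 = 12
  side 2: 12 = 12
  side 3: 11 = 11
  side 4: 10 + 4 = 14
  side 5: 9 = 9
  side 6: 9 = 9
  side 7: 8 = 8
  side 8: 8 = 8
This matches the lower bound, so 8 is optimal.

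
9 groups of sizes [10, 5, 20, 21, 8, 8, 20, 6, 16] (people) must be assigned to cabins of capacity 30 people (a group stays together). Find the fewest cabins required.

Total = 21 + 20 + 20 + 16 + 10 + 8 + 8 + 6 + 5 = 114 people.
Lower bound: ⌈114/30⌉ = 4 cabins.
A packing using 4 cabins:
  cabin 1: 21 + 8 = 29
  cabin 2: 20 + 10 = 30
  cabin 3: 20 + 8 = 28
  cabin 4: 16 + 6 + 5 = 27
This matches the lower bound, so 4 is optimal.

4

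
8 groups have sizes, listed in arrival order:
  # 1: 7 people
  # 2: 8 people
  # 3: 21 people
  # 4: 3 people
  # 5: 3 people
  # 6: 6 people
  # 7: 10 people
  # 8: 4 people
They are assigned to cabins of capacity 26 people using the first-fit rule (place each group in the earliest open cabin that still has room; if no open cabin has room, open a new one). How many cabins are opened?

  7 → cabin 1 (new)  [load 7/26]
  8 → cabin 1  [load 15/26]
  21 → cabin 2 (new)  [load 21/26]
  3 → cabin 1  [load 18/26]
  3 → cabin 1  [load 21/26]
  6 → cabin 3 (new)  [load 6/26]
  10 → cabin 3  [load 16/26]
  4 → cabin 1  [load 25/26]
3 cabins opened.

3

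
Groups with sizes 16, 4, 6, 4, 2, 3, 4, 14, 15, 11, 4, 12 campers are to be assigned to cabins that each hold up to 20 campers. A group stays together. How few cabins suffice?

Total = 16 + 15 + 14 + 12 + 11 + 6 + 4 + 4 + 4 + 4 + 3 + 2 = 95 campers.
Lower bound: ⌈95/20⌉ = 5 cabins.
A packing using 5 cabins:
  cabin 1: 16 + 4 = 20
  cabin 2: 15 + 4 = 19
  cabin 3: 14 + 6 = 20
  cabin 4: 12 + 4 + 4 = 20
  cabin 5: 11 + 3 + 2 = 16
This matches the lower bound, so 5 is optimal.

5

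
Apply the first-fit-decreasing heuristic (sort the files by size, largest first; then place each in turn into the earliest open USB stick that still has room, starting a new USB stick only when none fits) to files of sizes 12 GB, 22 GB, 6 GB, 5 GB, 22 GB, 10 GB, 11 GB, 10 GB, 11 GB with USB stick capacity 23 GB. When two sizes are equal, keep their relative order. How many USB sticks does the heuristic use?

5

Sorted descending: 22, 22, 12, 11, 11, 10, 10, 6, 5.
  22 → USB stick 1 (new)  [load 22/23]
  22 → USB stick 2 (new)  [load 22/23]
  12 → USB stick 3 (new)  [load 12/23]
  11 → USB stick 3  [load 23/23]
  11 → USB stick 4 (new)  [load 11/23]
  10 → USB stick 4  [load 21/23]
  10 → USB stick 5 (new)  [load 10/23]
  6 → USB stick 5  [load 16/23]
  5 → USB stick 5  [load 21/23]
5 USB sticks opened.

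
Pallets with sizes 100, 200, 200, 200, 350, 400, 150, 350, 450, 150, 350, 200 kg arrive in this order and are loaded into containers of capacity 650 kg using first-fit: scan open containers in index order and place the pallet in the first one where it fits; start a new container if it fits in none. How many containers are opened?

6

  100 → container 1 (new)  [load 100/650]
  200 → container 1  [load 300/650]
  200 → container 1  [load 500/650]
  200 → container 2 (new)  [load 200/650]
  350 → container 2  [load 550/650]
  400 → container 3 (new)  [load 400/650]
  150 → container 1  [load 650/650]
  350 → container 4 (new)  [load 350/650]
  450 → container 5 (new)  [load 450/650]
  150 → container 3  [load 550/650]
  350 → container 6 (new)  [load 350/650]
  200 → container 4  [load 550/650]
6 containers opened.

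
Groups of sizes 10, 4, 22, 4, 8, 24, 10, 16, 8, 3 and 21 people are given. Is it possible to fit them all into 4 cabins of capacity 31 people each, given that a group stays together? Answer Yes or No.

Total = 130 people; ⌈130/31⌉ = 5.
At least 5 cabins are required, but only 4 are allowed.

No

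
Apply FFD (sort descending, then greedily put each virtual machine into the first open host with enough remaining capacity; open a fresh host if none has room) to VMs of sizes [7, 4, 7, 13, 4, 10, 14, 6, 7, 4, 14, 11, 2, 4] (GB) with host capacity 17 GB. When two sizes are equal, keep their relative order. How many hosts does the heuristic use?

Sorted descending: 14, 14, 13, 11, 10, 7, 7, 7, 6, 4, 4, 4, 4, 2.
  14 → host 1 (new)  [load 14/17]
  14 → host 2 (new)  [load 14/17]
  13 → host 3 (new)  [load 13/17]
  11 → host 4 (new)  [load 11/17]
  10 → host 5 (new)  [load 10/17]
  7 → host 5  [load 17/17]
  7 → host 6 (new)  [load 7/17]
  7 → host 6  [load 14/17]
  6 → host 4  [load 17/17]
  4 → host 3  [load 17/17]
  4 → host 7 (new)  [load 4/17]
  4 → host 7  [load 8/17]
  4 → host 7  [load 12/17]
  2 → host 1  [load 16/17]
7 hosts opened.

7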